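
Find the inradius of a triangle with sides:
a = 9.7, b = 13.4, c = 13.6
r = Area/s where s is the semi-perimeter.
s = (9.7 + 13.4 + 13.6)/2 = 36.7/2 = 18.35
Area = √(s(s−a)(s−b)(s−c)) = √(18.35·8.65·4.95·4.75) ≈ √3732.08 ≈ 61.0908
r ≈ 61.0908/18.35 ≈ 3.3292

r = 3.329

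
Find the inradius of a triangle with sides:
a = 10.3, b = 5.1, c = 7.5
r = Area/s where s is the semi-perimeter.
s = (10.3 + 5.1 + 7.5)/2 = 22.9/2 = 11.45
Area = √(s(s−a)(s−b)(s−c)) = √(11.45·1.15·6.35·3.95) ≈ √330.274 ≈ 18.1734
r ≈ 18.1734/11.45 ≈ 1.5872

r = 1.587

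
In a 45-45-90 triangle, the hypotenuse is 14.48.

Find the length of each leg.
In a 45-45-90 triangle hypotenuse = leg·√2, so leg = hypotenuse/√2.
Leg = 14.48/√2 ≈ 14.48/1.41421 ≈ 10.2389

Each leg = 10.24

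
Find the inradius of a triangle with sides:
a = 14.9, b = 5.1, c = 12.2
r = Area/s where s is the semi-perimeter.
s = (14.9 + 5.1 + 12.2)/2 = 32.2/2 = 16.1
Area = √(s(s−a)(s−b)(s−c)) = √(16.1·1.2·11·3.9) ≈ √828.828 ≈ 28.7894
r ≈ 28.7894/16.1 ≈ 1.78816

r = 1.788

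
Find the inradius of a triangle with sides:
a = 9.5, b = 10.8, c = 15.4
r = Area/s where s is the semi-perimeter.
s = (9.5 + 10.8 + 15.4)/2 = 35.7/2 = 17.85
Area = √(s(s−a)(s−b)(s−c)) = √(17.85·8.35·7.05·2.45) ≈ √2574.42 ≈ 50.7388
r ≈ 50.7388/17.85 ≈ 2.84251

r = 2.843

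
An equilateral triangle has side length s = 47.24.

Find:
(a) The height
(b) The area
(a) The height splits the triangle into two 30-60-90 halves: h = s·√3/2 = 47.24·1.73205/2 ≈ 81.8221/2 ≈ 40.911
(b) Area = (√3/4)·s² = (√3/4)·47.24² = (√3/4)·2231.6176 ≈ 0.433013·2231.6176 ≈ 966.319

Height = 40.91, Area = 966.3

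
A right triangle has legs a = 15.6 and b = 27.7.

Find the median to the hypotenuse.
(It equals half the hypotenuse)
Hypotenuse c = √(a² + b²) = √(243.36 + 767.29) = √1010.65 ≈ 31.7907
Median to hypotenuse = c/2 ≈ 31.7907/2 ≈ 15.8954

Median = 15.9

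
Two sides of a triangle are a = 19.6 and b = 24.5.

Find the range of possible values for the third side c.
Triangle inequality: |a − b| < c < a + b
|a − b| = |19.6 − 24.5| = 4.9
a + b = 19.6 + 24.5 = 44.1

4.9 < c < 44.1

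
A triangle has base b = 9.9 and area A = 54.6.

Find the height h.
A = ½·b·h  ⇒  h = 2A/b = 2·54.6/9.9 = 109.2/9.9 ≈ 11.0303

h = 11.03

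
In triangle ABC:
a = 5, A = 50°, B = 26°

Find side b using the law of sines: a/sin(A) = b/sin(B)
a/sin(A) = b/sin(B)  ⇒  b = a·sin(B)/sin(A) = 5·sin(26°)/sin(50°)
sin(26°) ≈ 0.438371, sin(50°) ≈ 0.766044
b ≈ 5·0.438371/0.766044 ≈ 2.19186/0.766044 ≈ 2.86126

b = 2.861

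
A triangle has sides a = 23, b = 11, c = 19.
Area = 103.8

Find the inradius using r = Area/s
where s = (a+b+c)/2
s = (23 + 11 + 19)/2 = 53/2 = 26.5
r = Area/s = 103.8/26.5 ≈ 3.91698

r = 3.917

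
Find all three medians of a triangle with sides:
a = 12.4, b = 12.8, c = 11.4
Median formula: m_a = ½√(2b² + 2c² − a²) (and cyclically). a² = 153.76, b² = 163.84, c² = 129.96.
m_a = ½√(2·163.84 + 2·129.96 − 153.76) = ½√433.84 ≈ ½·20.8288 ≈ 10.4144
m_b = ½√(2·153.76 + 2·129.96 − 163.84) = ½√403.6 ≈ ½·20.0898 ≈ 10.0449
m_c = ½√(2·153.76 + 2·163.84 − 129.96) = ½√505.24 ≈ ½·22.4775 ≈ 11.2388

m_a = 10.41, m_b = 10.04, m_c = 11.24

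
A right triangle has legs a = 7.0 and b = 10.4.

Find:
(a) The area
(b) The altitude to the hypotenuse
(a) The legs are perpendicular, so Area = ½·a·b = ½·7.0·10.4 = ½·72.8 = 36.4
(b) Hypotenuse c = √(a² + b²) = √(49 + 108.16) = √157.16 ≈ 12.5363
    Area = ½·c·h_c  ⇒  h_c = 2·Area/c = 72.8/12.5363 ≈ 5.80711

Area = 36.4, h_c = 5.807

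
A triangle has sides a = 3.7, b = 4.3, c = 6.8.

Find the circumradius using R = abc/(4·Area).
First find the area with Heron's formula.
s = (3.7 + 4.3 + 6.8)/2 = 7.4
Area = √(s(s−a)(s−b)(s−c)) = √(7.4·3.7·3.1·0.6) ≈ √50.9268 ≈ 7.1363
abc = 3.7·4.3·6.8 = 108.188
R = abc/(4·Area) ≈ 108.188/(4·7.1363) = 108.188/28.5452 ≈ 3.79006

R = 3.79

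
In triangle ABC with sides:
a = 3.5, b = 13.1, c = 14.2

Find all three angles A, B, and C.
Law of cosines for each angle (a² = 12.25, b² = 171.61, c² = 201.64):
cos(A) = (b² + c² − a²)/(2bc) = (171.61 + 201.64 − 12.25)/(2·13.1·14.2) = 361/372.04 ≈ 0.970326  ⇒  A ≈ 13.9929°
cos(B) = (a² + c² − b²)/(2ac) = (12.25 + 201.64 − 171.61)/(2·3.5·14.2) = 42.28/99.4 ≈ 0.425352  ⇒  B ≈ 64.827°
cos(C) = (a² + b² − c²)/(2ab) = (12.25 + 171.61 − 201.64)/(2·3.5·13.1) = -17.78/91.7 ≈ -0.193893  ⇒  C ≈ 101.18°
Check: A + B + C ≈ 180°

A = 13.99°, B = 64.83°, C = 101.2°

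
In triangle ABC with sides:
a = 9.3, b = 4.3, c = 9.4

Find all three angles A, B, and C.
Law of cosines for each angle (a² = 86.49, b² = 18.49, c² = 88.36):
cos(A) = (b² + c² − a²)/(2bc) = (18.49 + 88.36 − 86.49)/(2·4.3·9.4) = 20.36/80.84 ≈ 0.251856  ⇒  A ≈ 75.4127°
cos(B) = (a² + c² − b²)/(2ac) = (86.49 + 88.36 − 18.49)/(2·9.3·9.4) = 156.36/174.84 ≈ 0.894303  ⇒  B ≈ 26.5809°
cos(C) = (a² + b² − c²)/(2ab) = (86.49 + 18.49 − 88.36)/(2·9.3·4.3) = 16.62/79.98 ≈ 0.207802  ⇒  C ≈ 78.0064°
Check: A + B + C ≈ 180°

A = 75.41°, B = 26.58°, C = 78.01°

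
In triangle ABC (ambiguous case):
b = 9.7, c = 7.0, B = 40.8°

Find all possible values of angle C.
b/sin(B) = c/sin(C)  ⇒  sin(C) = c·sin(B)/b = 7.0·sin(40.8°)/9.7
sin(40.8°) ≈ 0.653421
sin(C) ≈ 7.0·0.653421/9.7 ≈ 4.57394/9.7 ≈ 0.471541
Candidate 1: C₁ = arcsin(0.471541) ≈ 28.1343°  →  A = 180° − 40.8° − 28.1343° ≈ 111.066° > 0, valid
Candidate 2: C₂ = 180° − C₁ ≈ 151.866°  →  A = 180° − 40.8° − 151.866° ≈ -12.6657° ≤ 0, not a valid triangle

C = 28.13° (one solution)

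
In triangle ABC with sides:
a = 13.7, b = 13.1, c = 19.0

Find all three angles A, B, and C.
Law of cosines for each angle (a² = 187.69, b² = 171.61, c² = 361):
cos(A) = (b² + c² − a²)/(2bc) = (171.61 + 361 − 187.69)/(2·13.1·19.0) = 344.92/497.8 ≈ 0.692889  ⇒  A ≈ 46.1408°
cos(B) = (a² + c² − b²)/(2ac) = (187.69 + 361 − 171.61)/(2·13.7·19.0) = 377.08/520.6 ≈ 0.724318  ⇒  B ≈ 43.5878°
cos(C) = (a² + b² − c²)/(2ab) = (187.69 + 171.61 − 361)/(2·13.7·13.1) = -1.7/358.94 ≈ -0.00473617  ⇒  C ≈ 90.2714°
Check: A + B + C ≈ 180°

A = 46.14°, B = 43.59°, C = 90.27°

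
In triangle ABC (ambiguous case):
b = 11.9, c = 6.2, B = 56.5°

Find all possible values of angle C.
b/sin(B) = c/sin(C)  ⇒  sin(C) = c·sin(B)/b = 6.2·sin(56.5°)/11.9
sin(56.5°) ≈ 0.833886
sin(C) ≈ 6.2·0.833886/11.9 ≈ 5.17009/11.9 ≈ 0.434462
Candidate 1: C₁ = arcsin(0.434462) ≈ 25.751°  →  A = 180° − 56.5° − 25.751° ≈ 97.749° > 0, valid
Candidate 2: C₂ = 180° − C₁ ≈ 154.249°  →  A = 180° − 56.5° − 154.249° ≈ -30.749° ≤ 0, not a valid triangle

C = 25.75° (one solution)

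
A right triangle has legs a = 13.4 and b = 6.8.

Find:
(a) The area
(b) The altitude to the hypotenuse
(a) The legs are perpendicular, so Area = ½·a·b = ½·13.4·6.8 = ½·91.12 = 45.56
(b) Hypotenuse c = √(a² + b²) = √(179.56 + 46.24) = √225.8 ≈ 15.0266
    Area = ½·c·h_c  ⇒  h_c = 2·Area/c = 91.12/15.0266 ≈ 6.0639

Area = 45.56, h_c = 6.064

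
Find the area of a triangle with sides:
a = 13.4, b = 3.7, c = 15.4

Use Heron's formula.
s = (13.4 + 3.7 + 15.4)/2 = 32.5/2 = 16.25
s − a = 2.85, s − b = 12.55, s − c = 0.85
s(s−a)(s−b)(s−c) = 16.25·2.85·12.55·0.85 ≈ 494.039
Area = √494.039 ≈ 22.227

Area = 22.23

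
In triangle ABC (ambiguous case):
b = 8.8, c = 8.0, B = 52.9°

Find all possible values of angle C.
b/sin(B) = c/sin(C)  ⇒  sin(C) = c·sin(B)/b = 8.0·sin(52.9°)/8.8
sin(52.9°) ≈ 0.797584
sin(C) ≈ 8.0·0.797584/8.8 ≈ 6.38067/8.8 ≈ 0.725076
Candidate 1: C₁ = arcsin(0.725076) ≈ 46.4752°  →  A = 180° − 52.9° − 46.4752° ≈ 80.6248° > 0, valid
Candidate 2: C₂ = 180° − C₁ ≈ 133.525°  →  A = 180° − 52.9° − 133.525° ≈ -6.4248° ≤ 0, not a valid triangle

C = 46.48° (one solution)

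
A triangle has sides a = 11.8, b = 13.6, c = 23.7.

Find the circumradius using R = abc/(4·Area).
First find the area with Heron's formula.
s = (11.8 + 13.6 + 23.7)/2 = 24.55
Area = √(s(s−a)(s−b)(s−c)) = √(24.55·12.75·10.95·0.85) ≈ √2913.36 ≈ 53.9756
abc = 11.8·13.6·23.7 = 3803.376
R = abc/(4·Area) ≈ 3803.376/(4·53.9756) = 3803.376/215.902 ≈ 17.6162

R = 17.62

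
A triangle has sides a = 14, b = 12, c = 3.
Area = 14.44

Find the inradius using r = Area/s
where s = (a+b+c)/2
s = (14 + 12 + 3)/2 = 29/2 = 14.5
r = Area/s = 14.44/14.5 ≈ 0.995862

r = 0.9959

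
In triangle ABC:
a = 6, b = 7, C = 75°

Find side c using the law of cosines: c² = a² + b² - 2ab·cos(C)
c² = 6² + 7² − 2·6·7·cos(75°)
cos(75°) ≈ 0.258819
c² ≈ 36 + 49 − 84·(0.258819) ≈ 85 − 21.7408 ≈ 63.2592
c ≈ √63.2592 ≈ 7.95357

c = 7.954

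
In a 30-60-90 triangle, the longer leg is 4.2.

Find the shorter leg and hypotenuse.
In a 30-60-90 triangle the sides are in ratio 1 : √3 : 2, so short leg = long leg/√3 and hypotenuse = 2·(short leg).
Short leg = 4.2/√3 ≈ 4.2/1.73205 ≈ 2.42487
Hypotenuse = 2·2.42487 ≈ 4.84974

Short leg = 2.425, Hypotenuse = 4.85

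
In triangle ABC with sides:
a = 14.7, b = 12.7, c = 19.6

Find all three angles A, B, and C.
Law of cosines for each angle (a² = 216.09, b² = 161.29, c² = 384.16):
cos(A) = (b² + c² − a²)/(2bc) = (161.29 + 384.16 − 216.09)/(2·12.7·19.6) = 329.36/497.84 ≈ 0.661578  ⇒  A ≈ 48.5797°
cos(B) = (a² + c² − b²)/(2ac) = (216.09 + 384.16 − 161.29)/(2·14.7·19.6) = 438.96/576.24 ≈ 0.761766  ⇒  B ≈ 40.3799°
cos(C) = (a² + b² − c²)/(2ab) = (216.09 + 161.29 − 384.16)/(2·14.7·12.7) = -6.78/373.38 ≈ -0.0181584  ⇒  C ≈ 91.0405°
Check: A + B + C ≈ 180°

A = 48.58°, B = 40.38°, C = 91.04°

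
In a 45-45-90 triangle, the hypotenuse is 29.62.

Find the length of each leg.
In a 45-45-90 triangle hypotenuse = leg·√2, so leg = hypotenuse/√2.
Leg = 29.62/√2 ≈ 29.62/1.41421 ≈ 20.9445

Each leg = 20.94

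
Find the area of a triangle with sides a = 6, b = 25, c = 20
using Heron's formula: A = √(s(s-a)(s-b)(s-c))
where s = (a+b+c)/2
s = (6 + 25 + 20)/2 = 51/2 = 25.5
s − a = 19.5, s − b = 0.5, s − c = 5.5
s(s−a)(s−b)(s−c) = 25.5·19.5·0.5·5.5 = 1367.4375
Area = √1367.4375 ≈ 36.9789

s = 25.5, Area = 36.98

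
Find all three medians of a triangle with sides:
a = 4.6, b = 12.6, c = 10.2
Median formula: m_a = ½√(2b² + 2c² − a²) (and cyclically). a² = 21.16, b² = 158.76, c² = 104.04.
m_a = ½√(2·158.76 + 2·104.04 − 21.16) = ½√504.44 ≈ ½·22.4597 ≈ 11.2299
m_b = ½√(2·21.16 + 2·104.04 − 158.76) = ½√91.64 ≈ ½·9.57288 ≈ 4.78644
m_c = ½√(2·21.16 + 2·158.76 − 104.04) = ½√255.8 ≈ ½·15.9937 ≈ 7.99687

m_a = 11.23, m_b = 4.786, m_c = 7.997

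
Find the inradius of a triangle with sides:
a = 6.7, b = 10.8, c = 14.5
r = Area/s where s is the semi-perimeter.
s = (6.7 + 10.8 + 14.5)/2 = 32/2 = 16
Area = √(s(s−a)(s−b)(s−c)) = √(16·9.3·5.2·1.5) ≈ √1160.64 ≈ 34.0682
r ≈ 34.0682/16 ≈ 2.12926

r = 2.129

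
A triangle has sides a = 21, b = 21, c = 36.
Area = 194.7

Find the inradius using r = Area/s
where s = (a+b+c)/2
s = (21 + 21 + 36)/2 = 78/2 = 39
r = Area/s = 194.7/39 ≈ 4.99231

r = 4.992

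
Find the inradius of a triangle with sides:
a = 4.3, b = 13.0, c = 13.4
r = Area/s where s is the semi-perimeter.
s = (4.3 + 13.0 + 13.4)/2 = 30.7/2 = 15.35
Area = √(s(s−a)(s−b)(s−c)) = √(15.35·11.05·2.35·1.95) ≈ √777.272 ≈ 27.8796
r ≈ 27.8796/15.35 ≈ 1.81626

r = 1.816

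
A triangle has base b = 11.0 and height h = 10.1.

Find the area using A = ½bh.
A = ½·b·h = ½·11.0·10.1 = ½·111.1 = 55.55

Area = 55.55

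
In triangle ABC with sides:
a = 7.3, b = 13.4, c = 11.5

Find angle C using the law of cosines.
c² = a² + b² − 2ab·cos(C)  ⇒  cos(C) = (a² + b² − c²)/(2ab)
cos(C) = (7.3² + 13.4² − 11.5²)/(2·7.3·13.4) = (53.29 + 179.56 − 132.25)/195.64 = 100.6/195.64 ≈ 0.51421
C = arccos(0.51421) ≈ 59.0554°

C = 59.06°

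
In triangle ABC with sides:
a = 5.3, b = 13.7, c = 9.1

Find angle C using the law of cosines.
c² = a² + b² − 2ab·cos(C)  ⇒  cos(C) = (a² + b² − c²)/(2ab)
cos(C) = (5.3² + 13.7² − 9.1²)/(2·5.3·13.7) = (28.09 + 187.69 − 82.81)/145.22 = 132.97/145.22 ≈ 0.915645
C = arccos(0.915645) ≈ 23.7025°

C = 23.7°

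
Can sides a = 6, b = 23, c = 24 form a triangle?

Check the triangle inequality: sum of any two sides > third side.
a + b vs c: 6 + 23 = 29 > 24  ✓
a + c vs b: 6 + 24 = 30 > 23  ✓
b + c vs a: 23 + 24 = 47 > 6  ✓

Yes, triangle inequality satisfied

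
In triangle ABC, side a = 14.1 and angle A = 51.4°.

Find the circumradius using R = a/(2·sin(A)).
R = a/(2·sin(A)) = 14.1/(2·sin(51.4°))
sin(51.4°) ≈ 0.78152
R ≈ 14.1/(2·0.78152) = 14.1/1.56304 ≈ 9.02088

R = 9.021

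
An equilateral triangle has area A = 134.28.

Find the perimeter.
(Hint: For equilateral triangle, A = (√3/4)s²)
A = (√3/4)s²  ⇒  s² = 4A/√3 = 4·134.28/√3 = 537.12/1.73205 ≈ 310.106
s ≈ √310.106 ≈ 17.6098
Perimeter = 3s ≈ 3·17.6098 ≈ 52.8295

Perimeter = 52.83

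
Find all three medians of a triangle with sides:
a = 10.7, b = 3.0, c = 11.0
Median formula: m_a = ½√(2b² + 2c² − a²) (and cyclically). a² = 114.49, b² = 9, c² = 121.
m_a = ½√(2·9 + 2·121 − 114.49) = ½√145.51 ≈ ½·12.0628 ≈ 6.03138
m_b = ½√(2·114.49 + 2·121 − 9) = ½√461.98 ≈ ½·21.4937 ≈ 10.7469
m_c = ½√(2·114.49 + 2·9 − 121) = ½√125.98 ≈ ½·11.2241 ≈ 5.61204

m_a = 6.031, m_b = 10.75, m_c = 5.612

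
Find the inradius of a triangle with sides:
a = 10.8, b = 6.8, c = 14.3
r = Area/s where s is the semi-perimeter.
s = (10.8 + 6.8 + 14.3)/2 = 31.9/2 = 15.95
Area = √(s(s−a)(s−b)(s−c)) = √(15.95·5.15·9.15·1.65) ≈ √1240.15 ≈ 35.2157
r ≈ 35.2157/15.95 ≈ 2.20788

r = 2.208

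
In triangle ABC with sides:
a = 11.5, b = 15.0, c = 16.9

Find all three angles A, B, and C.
Law of cosines for each angle (a² = 132.25, b² = 225, c² = 285.61):
cos(A) = (b² + c² − a²)/(2bc) = (225 + 285.61 − 132.25)/(2·15.0·16.9) = 378.36/507 ≈ 0.746272  ⇒  A ≈ 41.7315°
cos(B) = (a² + c² − b²)/(2ac) = (132.25 + 285.61 − 225)/(2·11.5·16.9) = 192.86/388.7 ≈ 0.496167  ⇒  B ≈ 60.2533°
cos(C) = (a² + b² − c²)/(2ab) = (132.25 + 225 − 285.61)/(2·11.5·15.0) = 71.64/345 ≈ 0.207652  ⇒  C ≈ 78.0152°
Check: A + B + C ≈ 180°

A = 41.73°, B = 60.25°, C = 78.02°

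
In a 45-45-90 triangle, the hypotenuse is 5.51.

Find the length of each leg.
In a 45-45-90 triangle hypotenuse = leg·√2, so leg = hypotenuse/√2.
Leg = 5.51/√2 ≈ 5.51/1.41421 ≈ 3.89616

Each leg = 3.896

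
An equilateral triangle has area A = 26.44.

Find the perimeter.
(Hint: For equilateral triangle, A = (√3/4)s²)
A = (√3/4)s²  ⇒  s² = 4A/√3 = 4·26.44/√3 = 105.76/1.73205 ≈ 61.0606
s ≈ √61.0606 ≈ 7.81413
Perimeter = 3s ≈ 3·7.81413 ≈ 23.4424

Perimeter = 23.44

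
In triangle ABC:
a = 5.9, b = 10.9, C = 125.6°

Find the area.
Two sides and the included angle (SAS): A = ½·a·b·sin(C) = ½·5.9·10.9·sin(125.6°)
sin(125.6°) ≈ 0.813101
A ≈ ½·64.31·0.813101 = 32.155·0.813101 ≈ 26.1453

Area = 26.15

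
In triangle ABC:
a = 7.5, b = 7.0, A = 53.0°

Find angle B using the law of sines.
a/sin(A) = b/sin(B)  ⇒  sin(B) = b·sin(A)/a = 7.0·sin(53.0°)/7.5
sin(53.0°) ≈ 0.798636
sin(B) ≈ 7.0·0.798636/7.5 ≈ 5.59045/7.5 ≈ 0.745393
B = arcsin(0.745393) ≈ 48.1929°
(Since b ≤ a we need B ≤ A, so the obtuse alternative 180° − 48.1929° ≈ 131.807° is rejected.)

B = 48.19°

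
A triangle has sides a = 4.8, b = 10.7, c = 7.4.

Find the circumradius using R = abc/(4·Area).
First find the area with Heron's formula.
s = (4.8 + 10.7 + 7.4)/2 = 11.45
Area = √(s(s−a)(s−b)(s−c)) = √(11.45·6.65·0.75·4.05) ≈ √231.283 ≈ 15.208
abc = 4.8·10.7·7.4 = 380.064
R = abc/(4·Area) ≈ 380.064/(4·15.208) = 380.064/60.8319 ≈ 6.24777

R = 6.248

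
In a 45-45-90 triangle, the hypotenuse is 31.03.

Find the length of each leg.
In a 45-45-90 triangle hypotenuse = leg·√2, so leg = hypotenuse/√2.
Leg = 31.03/√2 ≈ 31.03/1.41421 ≈ 21.9415

Each leg = 21.94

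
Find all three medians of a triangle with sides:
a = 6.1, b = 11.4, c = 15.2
Median formula: m_a = ½√(2b² + 2c² − a²) (and cyclically). a² = 37.21, b² = 129.96, c² = 231.04.
m_a = ½√(2·129.96 + 2·231.04 − 37.21) = ½√684.79 ≈ ½·26.1685 ≈ 13.0842
m_b = ½√(2·37.21 + 2·231.04 − 129.96) = ½√406.54 ≈ ½·20.1628 ≈ 10.0814
m_c = ½√(2·37.21 + 2·129.96 − 231.04) = ½√103.3 ≈ ½·10.1637 ≈ 5.08183

m_a = 13.08, m_b = 10.08, m_c = 5.082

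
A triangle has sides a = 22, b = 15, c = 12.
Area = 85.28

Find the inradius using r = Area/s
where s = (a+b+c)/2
s = (22 + 15 + 12)/2 = 49/2 = 24.5
r = Area/s = 85.28/24.5 ≈ 3.48082

r = 3.481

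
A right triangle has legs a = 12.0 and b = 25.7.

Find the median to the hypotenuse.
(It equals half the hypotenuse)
Hypotenuse c = √(a² + b²) = √(144 + 660.49) = √804.49 ≈ 28.3635
Median to hypotenuse = c/2 ≈ 28.3635/2 ≈ 14.1818

Median = 14.18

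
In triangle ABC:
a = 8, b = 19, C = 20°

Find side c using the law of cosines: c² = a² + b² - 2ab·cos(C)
c² = 8² + 19² − 2·8·19·cos(20°)
cos(20°) ≈ 0.939693
c² ≈ 64 + 361 − 304·(0.939693) ≈ 425 − 285.667 ≈ 139.333
c ≈ √139.333 ≈ 11.804

c = 11.8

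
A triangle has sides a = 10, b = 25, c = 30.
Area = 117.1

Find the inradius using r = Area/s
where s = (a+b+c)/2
s = (10 + 25 + 30)/2 = 65/2 = 32.5
r = Area/s = 117.1/32.5 ≈ 3.60308

r = 3.603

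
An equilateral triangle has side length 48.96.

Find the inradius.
r = Area/s with s the semi-perimeter.
Area = (√3/4)·48.96² = (√3/4)·2397.0816 ≈ 0.433013·2397.0816 ≈ 1037.97
s = 3·48.96/2 = 73.44
r ≈ 1037.97/73.44 ≈ 14.1335
(Equivalently r = side/(2√3) = 48.96/3.4641 ≈ 14.1335.)

r = 14.13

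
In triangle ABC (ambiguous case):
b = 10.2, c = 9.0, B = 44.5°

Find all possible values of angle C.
b/sin(B) = c/sin(C)  ⇒  sin(C) = c·sin(B)/b = 9.0·sin(44.5°)/10.2
sin(44.5°) ≈ 0.700909
sin(C) ≈ 9.0·0.700909/10.2 ≈ 6.30818/10.2 ≈ 0.618449
Candidate 1: C₁ = arcsin(0.618449) ≈ 38.203°  →  A = 180° − 44.5° − 38.203° ≈ 97.297° > 0, valid
Candidate 2: C₂ = 180° − C₁ ≈ 141.797°  →  A = 180° − 44.5° − 141.797° ≈ -6.297° ≤ 0, not a valid triangle

C = 38.2° (one solution)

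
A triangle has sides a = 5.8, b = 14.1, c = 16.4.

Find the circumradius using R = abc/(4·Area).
First find the area with Heron's formula.
s = (5.8 + 14.1 + 16.4)/2 = 18.15
Area = √(s(s−a)(s−b)(s−c)) = √(18.15·12.35·4.05·1.75) ≈ √1588.68 ≈ 39.8583
abc = 5.8·14.1·16.4 = 1341.192
R = abc/(4·Area) ≈ 1341.192/(4·39.8583) = 1341.192/159.433 ≈ 8.41226

R = 8.412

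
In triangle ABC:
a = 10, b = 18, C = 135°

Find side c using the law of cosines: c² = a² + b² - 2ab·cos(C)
c² = 10² + 18² − 2·10·18·cos(135°)
cos(135°) ≈ -0.707107
c² ≈ 100 + 324 − 360·(-0.707107) ≈ 424 + 254.558 ≈ 678.558
c ≈ √678.558 ≈ 26.0492

c = 26.05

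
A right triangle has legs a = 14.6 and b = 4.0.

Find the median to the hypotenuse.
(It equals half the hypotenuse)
Hypotenuse c = √(a² + b²) = √(213.16 + 16) = √229.16 ≈ 15.138
Median to hypotenuse = c/2 ≈ 15.138/2 ≈ 7.56902

Median = 7.569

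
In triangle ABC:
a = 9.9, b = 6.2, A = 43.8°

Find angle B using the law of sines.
a/sin(A) = b/sin(B)  ⇒  sin(B) = b·sin(A)/a = 6.2·sin(43.8°)/9.9
sin(43.8°) ≈ 0.692143
sin(B) ≈ 6.2·0.692143/9.9 ≈ 4.29129/9.9 ≈ 0.433463
B = arcsin(0.433463) ≈ 25.6876°
(Since b ≤ a we need B ≤ A, so the obtuse alternative 180° − 25.6876° ≈ 154.312° is rejected.)

B = 25.69°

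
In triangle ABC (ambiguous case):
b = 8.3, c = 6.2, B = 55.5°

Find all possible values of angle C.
b/sin(B) = c/sin(C)  ⇒  sin(C) = c·sin(B)/b = 6.2·sin(55.5°)/8.3
sin(55.5°) ≈ 0.824126
sin(C) ≈ 6.2·0.824126/8.3 ≈ 5.10958/8.3 ≈ 0.615612
Candidate 1: C₁ = arcsin(0.615612) ≈ 37.9964°  →  A = 180° − 55.5° − 37.9964° ≈ 86.5036° > 0, valid
Candidate 2: C₂ = 180° − C₁ ≈ 142.004°  →  A = 180° − 55.5° − 142.004° ≈ -17.5036° ≤ 0, not a valid triangle

C = 38° (one solution)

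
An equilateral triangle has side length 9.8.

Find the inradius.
r = Area/s with s the semi-perimeter.
Area = (√3/4)·9.8² = (√3/4)·96.04 ≈ 0.433013·96.04 ≈ 41.5865
s = 3·9.8/2 = 14.7
r ≈ 41.5865/14.7 ≈ 2.82902
(Equivalently r = side/(2√3) = 9.8/3.4641 ≈ 2.82902.)

r = 2.829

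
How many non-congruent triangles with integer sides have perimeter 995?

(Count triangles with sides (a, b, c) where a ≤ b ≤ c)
Let a ≤ b ≤ c with a + b + c = 995. The only binding inequality is a + b > c, i.e. 995 − c > c, so c < 995/2; and c ≥ 995/3 since c is the largest side.
So 332 ≤ c ≤ 497. For each c, b runs from ⌈(995 − c)/2⌉ up to c (then a = 995 − b − c satisfies 1 ≤ a ≤ b automatically), giving c − ⌈(995 − c)/2⌉ + 1 choices.
Summing over c: 1 + 3 + 4 + 6 + … + 247 + 249  (166 terms, c = 332, …, 497) = 20750
Check (closed form: nearest integer to p²/48 for even p, (p+3)²/48 for odd p): (995+3)²/48 = 998²/48 = 996004/48 ≈ 20750.08 → 20750

20750 triangles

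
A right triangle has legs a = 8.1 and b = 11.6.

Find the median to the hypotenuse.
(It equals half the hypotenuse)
Hypotenuse c = √(a² + b²) = √(65.61 + 134.56) = √200.17 ≈ 14.1481
Median to hypotenuse = c/2 ≈ 14.1481/2 ≈ 7.07407

Median = 7.074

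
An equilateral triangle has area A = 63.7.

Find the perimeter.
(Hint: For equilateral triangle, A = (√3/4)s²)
A = (√3/4)s²  ⇒  s² = 4A/√3 = 4·63.7/√3 = 254.8/1.73205 ≈ 147.109
s ≈ √147.109 ≈ 12.1288
Perimeter = 3s ≈ 3·12.1288 ≈ 36.3865

Perimeter = 36.39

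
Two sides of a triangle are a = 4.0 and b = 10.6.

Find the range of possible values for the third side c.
Triangle inequality: |a − b| < c < a + b
|a − b| = |4.0 − 10.6| = 6.6
a + b = 4.0 + 10.6 = 14.6

6.6 < c < 14.6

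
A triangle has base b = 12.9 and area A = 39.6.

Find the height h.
A = ½·b·h  ⇒  h = 2A/b = 2·39.6/12.9 = 79.2/12.9 ≈ 6.13953

h = 6.14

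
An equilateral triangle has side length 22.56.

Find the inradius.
r = Area/s with s the semi-perimeter.
Area = (√3/4)·22.56² = (√3/4)·508.9536 ≈ 0.433013·508.9536 ≈ 220.383
s = 3·22.56/2 = 33.84
r ≈ 220.383/33.84 ≈ 6.51251
(Equivalently r = side/(2√3) = 22.56/3.4641 ≈ 6.51251.)

r = 6.513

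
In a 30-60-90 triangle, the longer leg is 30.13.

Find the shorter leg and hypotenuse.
In a 30-60-90 triangle the sides are in ratio 1 : √3 : 2, so short leg = long leg/√3 and hypotenuse = 2·(short leg).
Short leg = 30.13/√3 ≈ 30.13/1.73205 ≈ 17.3956
Hypotenuse = 2·17.3956 ≈ 34.7911

Short leg = 17.4, Hypotenuse = 34.79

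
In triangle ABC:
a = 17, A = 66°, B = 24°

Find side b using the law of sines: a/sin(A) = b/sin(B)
a/sin(A) = b/sin(B)  ⇒  b = a·sin(B)/sin(A) = 17·sin(24°)/sin(66°)
sin(24°) ≈ 0.406737, sin(66°) ≈ 0.913545
b ≈ 17·0.406737/0.913545 ≈ 6.91452/0.913545 ≈ 7.56889

b = 7.569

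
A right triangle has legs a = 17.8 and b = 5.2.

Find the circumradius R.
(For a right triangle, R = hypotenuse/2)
Hypotenuse c = √(a² + b²) = √(316.84 + 27.04) = √343.88 ≈ 18.544
R = c/2 ≈ 18.544/2 ≈ 9.272

R = 9.272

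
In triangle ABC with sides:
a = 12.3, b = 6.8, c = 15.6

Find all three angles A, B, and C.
Law of cosines for each angle (a² = 151.29, b² = 46.24, c² = 243.36):
cos(A) = (b² + c² − a²)/(2bc) = (46.24 + 243.36 − 151.29)/(2·6.8·15.6) = 138.31/212.16 ≈ 0.651914  ⇒  A ≈ 49.314°
cos(B) = (a² + c² − b²)/(2ac) = (151.29 + 243.36 − 46.24)/(2·12.3·15.6) = 348.41/383.76 ≈ 0.907885  ⇒  B ≈ 24.7853°
cos(C) = (a² + b² − c²)/(2ab) = (151.29 + 46.24 − 243.36)/(2·12.3·6.8) = -45.83/167.28 ≈ -0.273972  ⇒  C ≈ 105.901°
Check: A + B + C ≈ 180°

A = 49.31°, B = 24.79°, C = 105.9°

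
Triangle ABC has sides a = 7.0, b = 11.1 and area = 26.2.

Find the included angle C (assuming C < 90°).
Area = ½·a·b·sin(C)  ⇒  sin(C) = 2·Area/(a·b) = 2·26.2/(7.0·11.1) = 52.4/77.7 ≈ 0.674389
C = arcsin(0.674389) ≈ 42.4067° (taking the acute solution since C < 90°)

C = 42.41°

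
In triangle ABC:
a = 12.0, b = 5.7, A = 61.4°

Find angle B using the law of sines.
a/sin(A) = b/sin(B)  ⇒  sin(B) = b·sin(A)/a = 5.7·sin(61.4°)/12.0
sin(61.4°) ≈ 0.877983
sin(B) ≈ 5.7·0.877983/12.0 ≈ 5.0045/12.0 ≈ 0.417042
B = arcsin(0.417042) ≈ 24.648°
(Since b ≤ a we need B ≤ A, so the obtuse alternative 180° − 24.648° ≈ 155.352° is rejected.)

B = 24.65°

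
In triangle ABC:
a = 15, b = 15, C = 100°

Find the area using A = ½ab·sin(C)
A = ½·a·b·sin(C) = ½·15·15·sin(100°)
sin(100°) ≈ 0.984808
A ≈ ½·225·0.984808 = 112.5·0.984808 ≈ 110.791

Area = 110.8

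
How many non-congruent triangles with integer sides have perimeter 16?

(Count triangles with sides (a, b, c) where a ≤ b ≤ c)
Let a ≤ b ≤ c with a + b + c = 16. The only binding inequality is a + b > c, i.e. 16 − c > c, so c < 16/2; and c ≥ 16/3 since c is the largest side.
So 6 ≤ c ≤ 7. For each c, b runs from ⌈(16 − c)/2⌉ up to c (then a = 16 − b − c satisfies 1 ≤ a ≤ b automatically), giving c − ⌈(16 − c)/2⌉ + 1 choices.
Summing over c: 2 + 3 = 5
Check (closed form: nearest integer to p²/48 for even p, (p+3)²/48 for odd p): 16²/48 = 256/48 ≈ 5.33 → 5

5 triangles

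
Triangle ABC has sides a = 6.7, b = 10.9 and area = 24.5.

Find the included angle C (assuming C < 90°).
Area = ½·a·b·sin(C)  ⇒  sin(C) = 2·Area/(a·b) = 2·24.5/(6.7·10.9) = 49/73.03 ≈ 0.670957
C = arcsin(0.670957) ≈ 42.141° (taking the acute solution since C < 90°)

C = 42.14°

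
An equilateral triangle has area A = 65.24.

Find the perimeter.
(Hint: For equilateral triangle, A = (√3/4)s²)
A = (√3/4)s²  ⇒  s² = 4A/√3 = 4·65.24/√3 = 260.96/1.73205 ≈ 150.665
s ≈ √150.665 ≈ 12.2746
Perimeter = 3s ≈ 3·12.2746 ≈ 36.8237

Perimeter = 36.82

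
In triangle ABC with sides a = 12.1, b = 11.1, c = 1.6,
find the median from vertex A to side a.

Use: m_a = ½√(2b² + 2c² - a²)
m_a = ½√(2·11.1² + 2·1.6² − 12.1²) = ½√(2·123.21 + 2·2.56 − 146.41) = ½√(246.42 + 5.12 − 146.41) = ½√105.13
√105.13 ≈ 10.2533, so m_a ≈ 5.12665

m_a = 5.127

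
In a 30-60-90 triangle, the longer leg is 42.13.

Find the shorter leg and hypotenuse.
In a 30-60-90 triangle the sides are in ratio 1 : √3 : 2, so short leg = long leg/√3 and hypotenuse = 2·(short leg).
Short leg = 42.13/√3 ≈ 42.13/1.73205 ≈ 24.3238
Hypotenuse = 2·24.3238 ≈ 48.6475

Short leg = 24.32, Hypotenuse = 48.65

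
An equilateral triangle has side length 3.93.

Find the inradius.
r = Area/s with s the semi-perimeter.
Area = (√3/4)·3.93² = (√3/4)·15.4449 ≈ 0.433013·15.4449 ≈ 6.68784
s = 3·3.93/2 = 5.895
r ≈ 6.68784/5.895 ≈ 1.13449
(Equivalently r = side/(2√3) = 3.93/3.4641 ≈ 1.13449.)

r = 1.134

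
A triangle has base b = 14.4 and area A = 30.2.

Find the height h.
A = ½·b·h  ⇒  h = 2A/b = 2·30.2/14.4 = 60.4/14.4 ≈ 4.19444

h = 4.194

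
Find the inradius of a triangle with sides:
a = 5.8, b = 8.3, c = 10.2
r = Area/s where s is the semi-perimeter.
s = (5.8 + 8.3 + 10.2)/2 = 24.3/2 = 12.15
Area = √(s(s−a)(s−b)(s−c)) = √(12.15·6.35·3.85·1.95) ≈ √579.222 ≈ 24.067
r ≈ 24.067/12.15 ≈ 1.98083

r = 1.981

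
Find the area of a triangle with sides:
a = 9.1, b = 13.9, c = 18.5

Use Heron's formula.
s = (9.1 + 13.9 + 18.5)/2 = 41.5/2 = 20.75
s − a = 11.65, s − b = 6.85, s − c = 2.25
s(s−a)(s−b)(s−c) = 20.75·11.65·6.85·2.25 ≈ 3725.78
Area = √3725.78 ≈ 61.0392

Area = 61.04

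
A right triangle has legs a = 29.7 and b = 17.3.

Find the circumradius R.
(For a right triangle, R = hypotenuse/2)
Hypotenuse c = √(a² + b²) = √(882.09 + 299.29) = √1181.38 ≈ 34.3712
R = c/2 ≈ 34.3712/2 ≈ 17.1856

R = 17.19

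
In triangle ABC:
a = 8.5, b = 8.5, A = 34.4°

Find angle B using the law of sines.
a/sin(A) = b/sin(B)  ⇒  sin(B) = b·sin(A)/a = 8.5·sin(34.4°)/8.5
sin(34.4°) ≈ 0.564967
sin(B) ≈ 8.5·0.564967/8.5 ≈ 4.80222/8.5 ≈ 0.564967
B = arcsin(0.564967) ≈ 34.4°
(Since b ≤ a we need B ≤ A, so the obtuse alternative 180° − 34.4° ≈ 145.6° is rejected.)

B = 34.4°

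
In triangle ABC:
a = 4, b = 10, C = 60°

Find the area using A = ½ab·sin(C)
A = ½·a·b·sin(C) = ½·4·10·sin(60°)
sin(60°) ≈ 0.866025
A ≈ ½·40·0.866025 = 20·0.866025 ≈ 17.3205

Area = 17.32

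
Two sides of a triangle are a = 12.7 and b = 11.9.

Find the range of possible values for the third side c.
Triangle inequality: |a − b| < c < a + b
|a − b| = |12.7 − 11.9| = 0.8
a + b = 12.7 + 11.9 = 24.6

0.8 < c < 24.6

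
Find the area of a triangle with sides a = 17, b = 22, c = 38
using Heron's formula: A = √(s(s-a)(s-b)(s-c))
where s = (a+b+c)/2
s = (17 + 22 + 38)/2 = 77/2 = 38.5
s − a = 21.5, s − b = 16.5, s − c = 0.5
s(s−a)(s−b)(s−c) = 38.5·21.5·16.5·0.5 = 6828.9375
Area = √6828.9375 ≈ 82.6374

s = 38.5, Area = 82.64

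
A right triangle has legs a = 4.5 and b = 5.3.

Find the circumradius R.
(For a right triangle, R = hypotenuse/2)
Hypotenuse c = √(a² + b²) = √(20.25 + 28.09) = √48.34 ≈ 6.9527
R = c/2 ≈ 6.9527/2 ≈ 3.47635

R = 3.476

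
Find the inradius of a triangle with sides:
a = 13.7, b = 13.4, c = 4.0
r = Area/s where s is the semi-perimeter.
s = (13.7 + 13.4 + 4.0)/2 = 31.1/2 = 15.55
Area = √(s(s−a)(s−b)(s−c)) = √(15.55·1.85·2.15·11.55) ≈ √714.369 ≈ 26.7277
r ≈ 26.7277/15.55 ≈ 1.71882

r = 1.719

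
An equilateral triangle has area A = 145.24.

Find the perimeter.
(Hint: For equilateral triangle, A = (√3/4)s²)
A = (√3/4)s²  ⇒  s² = 4A/√3 = 4·145.24/√3 = 580.96/1.73205 ≈ 335.417
s ≈ √335.417 ≈ 18.3144
Perimeter = 3s ≈ 3·18.3144 ≈ 54.9432

Perimeter = 54.94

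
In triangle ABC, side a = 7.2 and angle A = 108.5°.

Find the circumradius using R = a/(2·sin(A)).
R = a/(2·sin(A)) = 7.2/(2·sin(108.5°))
sin(108.5°) ≈ 0.948324
R ≈ 7.2/(2·0.948324) = 7.2/1.89665 ≈ 3.79617

R = 3.796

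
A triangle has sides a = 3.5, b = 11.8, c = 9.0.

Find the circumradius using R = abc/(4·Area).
First find the area with Heron's formula.
s = (3.5 + 11.8 + 9.0)/2 = 12.15
Area = √(s(s−a)(s−b)(s−c)) = √(12.15·8.65·0.35·3.15) ≈ √115.87 ≈ 10.7643
abc = 3.5·11.8·9.0 = 371.7
R = abc/(4·Area) ≈ 371.7/(4·10.7643) = 371.7/43.0572 ≈ 8.63271

R = 8.633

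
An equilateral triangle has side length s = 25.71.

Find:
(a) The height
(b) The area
(a) The height splits the triangle into two 30-60-90 halves: h = s·√3/2 = 25.71·1.73205/2 ≈ 44.531/2 ≈ 22.2655
(b) Area = (√3/4)·s² = (√3/4)·25.71² = (√3/4)·661.0041 ≈ 0.433013·661.0041 ≈ 286.223

Height = 22.27, Area = 286.2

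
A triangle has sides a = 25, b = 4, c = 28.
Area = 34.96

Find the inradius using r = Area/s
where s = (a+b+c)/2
s = (25 + 4 + 28)/2 = 57/2 = 28.5
r = Area/s = 34.96/28.5 ≈ 1.22667

r = 1.227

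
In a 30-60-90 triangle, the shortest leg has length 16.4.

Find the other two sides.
In a 30-60-90 triangle the sides are in ratio 1 : √3 : 2 (short leg : long leg : hypotenuse).
Long leg = 16.4·√3 ≈ 16.4·1.73205 ≈ 28.4056
Hypotenuse = 2·16.4 = 32.8

Long leg = 16.4√3 = 28.41, Hypotenuse = 32.8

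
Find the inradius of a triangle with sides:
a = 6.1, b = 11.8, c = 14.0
r = Area/s where s is the semi-perimeter.
s = (6.1 + 11.8 + 14.0)/2 = 31.9/2 = 15.95
Area = √(s(s−a)(s−b)(s−c)) = √(15.95·9.85·4.15·1.95) ≈ √1271.39 ≈ 35.6566
r ≈ 35.6566/15.95 ≈ 2.23552

r = 2.236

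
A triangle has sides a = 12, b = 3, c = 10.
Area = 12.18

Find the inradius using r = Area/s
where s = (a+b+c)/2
s = (12 + 3 + 10)/2 = 25/2 = 12.5
r = Area/s = 12.18/12.5 ≈ 0.9744

r = 0.9744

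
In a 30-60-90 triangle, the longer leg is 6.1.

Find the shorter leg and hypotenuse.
In a 30-60-90 triangle the sides are in ratio 1 : √3 : 2, so short leg = long leg/√3 and hypotenuse = 2·(short leg).
Short leg = 6.1/√3 ≈ 6.1/1.73205 ≈ 3.52184
Hypotenuse = 2·3.52184 ≈ 7.04367

Short leg = 3.522, Hypotenuse = 7.044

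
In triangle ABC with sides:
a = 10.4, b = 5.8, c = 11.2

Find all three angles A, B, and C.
Law of cosines for each angle (a² = 108.16, b² = 33.64, c² = 125.44):
cos(A) = (b² + c² − a²)/(2bc) = (33.64 + 125.44 − 108.16)/(2·5.8·11.2) = 50.92/129.92 ≈ 0.391933  ⇒  A ≈ 66.9251°
cos(B) = (a² + c² − b²)/(2ac) = (108.16 + 125.44 − 33.64)/(2·10.4·11.2) = 199.96/232.96 ≈ 0.858345  ⇒  B ≈ 30.8688°
cos(C) = (a² + b² − c²)/(2ab) = (108.16 + 33.64 − 125.44)/(2·10.4·5.8) = 16.36/120.64 ≈ 0.13561  ⇒  C ≈ 82.2061°
Check: A + B + C ≈ 180°

A = 66.93°, B = 30.87°, C = 82.21°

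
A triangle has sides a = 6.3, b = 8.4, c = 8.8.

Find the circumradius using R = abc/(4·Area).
First find the area with Heron's formula.
s = (6.3 + 8.4 + 8.8)/2 = 11.75
Area = √(s(s−a)(s−b)(s−c)) = √(11.75·5.45·3.35·2.95) ≈ √632.851 ≈ 25.1565
abc = 6.3·8.4·8.8 = 465.696
R = abc/(4·Area) ≈ 465.696/(4·25.1565) = 465.696/100.626 ≈ 4.62798

R = 4.628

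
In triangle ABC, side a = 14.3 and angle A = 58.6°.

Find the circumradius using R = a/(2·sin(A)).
R = a/(2·sin(A)) = 14.3/(2·sin(58.6°))
sin(58.6°) ≈ 0.853551
R ≈ 14.3/(2·0.853551) = 14.3/1.7071 ≈ 8.37677

R = 8.377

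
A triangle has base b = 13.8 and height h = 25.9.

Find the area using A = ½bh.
A = ½·b·h = ½·13.8·25.9 = ½·357.42 = 178.71

Area = 178.71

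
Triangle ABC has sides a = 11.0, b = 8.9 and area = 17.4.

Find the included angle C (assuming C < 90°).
Area = ½·a·b·sin(C)  ⇒  sin(C) = 2·Area/(a·b) = 2·17.4/(11.0·8.9) = 34.8/97.9 ≈ 0.355465
C = arcsin(0.355465) ≈ 20.8219° (taking the acute solution since C < 90°)

C = 20.82°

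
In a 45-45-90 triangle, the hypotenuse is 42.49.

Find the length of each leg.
In a 45-45-90 triangle hypotenuse = leg·√2, so leg = hypotenuse/√2.
Leg = 42.49/√2 ≈ 42.49/1.41421 ≈ 30.045

Each leg = 30.04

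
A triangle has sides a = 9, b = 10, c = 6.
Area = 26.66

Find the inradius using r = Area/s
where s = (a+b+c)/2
s = (9 + 10 + 6)/2 = 25/2 = 12.5
r = Area/s = 26.66/12.5 ≈ 2.1328

r = 2.133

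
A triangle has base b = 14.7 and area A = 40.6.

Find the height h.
A = ½·b·h  ⇒  h = 2A/b = 2·40.6/14.7 = 81.2/14.7 ≈ 5.52381

h = 5.524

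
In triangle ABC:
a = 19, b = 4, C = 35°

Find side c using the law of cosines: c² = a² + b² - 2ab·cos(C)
c² = 19² + 4² − 2·19·4·cos(35°)
cos(35°) ≈ 0.819152
c² ≈ 361 + 16 − 152·(0.819152) ≈ 377 − 124.511 ≈ 252.489
c ≈ √252.489 ≈ 15.8899

c = 15.89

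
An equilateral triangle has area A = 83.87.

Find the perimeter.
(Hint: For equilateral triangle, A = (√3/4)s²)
A = (√3/4)s²  ⇒  s² = 4A/√3 = 4·83.87/√3 = 335.48/1.73205 ≈ 193.689
s ≈ √193.689 ≈ 13.9172
Perimeter = 3s ≈ 3·13.9172 ≈ 41.7517

Perimeter = 41.75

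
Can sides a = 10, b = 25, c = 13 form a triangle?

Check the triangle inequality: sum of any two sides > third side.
a + b vs c: 10 + 25 = 35 > 13  ✓
a + c vs b: 10 + 13 = 23 ≤ 25  ✗
b + c vs a: 25 + 13 = 38 > 10  ✓

No: 10 + 13 = 23 is not > 25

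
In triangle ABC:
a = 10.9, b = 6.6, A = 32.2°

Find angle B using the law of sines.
a/sin(A) = b/sin(B)  ⇒  sin(B) = b·sin(A)/a = 6.6·sin(32.2°)/10.9
sin(32.2°) ≈ 0.532876
sin(B) ≈ 6.6·0.532876/10.9 ≈ 3.51698/10.9 ≈ 0.322659
B = arcsin(0.322659) ≈ 18.8238°
(Since b ≤ a we need B ≤ A, so the obtuse alternative 180° − 18.8238° ≈ 161.176° is rejected.)

B = 18.82°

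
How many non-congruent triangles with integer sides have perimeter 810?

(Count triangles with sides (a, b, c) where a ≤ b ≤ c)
Let a ≤ b ≤ c with a + b + c = 810. The only binding inequality is a + b > c, i.e. 810 − c > c, so c < 810/2; and c ≥ 810/3 since c is the largest side.
So 270 ≤ c ≤ 404. For each c, b runs from ⌈(810 − c)/2⌉ up to c (then a = 810 − b − c satisfies 1 ≤ a ≤ b automatically), giving c − ⌈(810 − c)/2⌉ + 1 choices.
Summing over c: 1 + 2 + 4 + 5 + … + 200 + 202  (135 terms, c = 270, …, 404) = 13669
Check (closed form: nearest integer to p²/48 for even p, (p+3)²/48 for odd p): 810²/48 = 656100/48 ≈ 13668.75 → 13669

13669 triangles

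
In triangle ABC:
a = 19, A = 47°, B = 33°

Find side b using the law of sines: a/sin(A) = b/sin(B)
a/sin(A) = b/sin(B)  ⇒  b = a·sin(B)/sin(A) = 19·sin(33°)/sin(47°)
sin(33°) ≈ 0.544639, sin(47°) ≈ 0.731354
b ≈ 19·0.544639/0.731354 ≈ 10.3481/0.731354 ≈ 14.1493

b = 14.15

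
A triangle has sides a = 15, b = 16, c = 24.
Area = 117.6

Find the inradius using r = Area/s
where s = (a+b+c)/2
s = (15 + 16 + 24)/2 = 55/2 = 27.5
r = Area/s = 117.6/27.5 ≈ 4.27636

r = 4.276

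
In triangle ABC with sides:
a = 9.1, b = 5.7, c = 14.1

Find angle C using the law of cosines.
c² = a² + b² − 2ab·cos(C)  ⇒  cos(C) = (a² + b² − c²)/(2ab)
cos(C) = (9.1² + 5.7² − 14.1²)/(2·9.1·5.7) = (82.81 + 32.49 − 198.81)/103.74 = -83.51/103.74 ≈ -0.804993
C = arccos(-0.804993) ≈ 143.61°

C = 143.6°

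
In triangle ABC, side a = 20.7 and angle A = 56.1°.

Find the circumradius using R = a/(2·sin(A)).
R = a/(2·sin(A)) = 20.7/(2·sin(56.1°))
sin(56.1°) ≈ 0.830012
R ≈ 20.7/(2·0.830012) = 20.7/1.66002 ≈ 12.4697

R = 12.47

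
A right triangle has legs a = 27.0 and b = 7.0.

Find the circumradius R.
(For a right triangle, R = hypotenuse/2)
Hypotenuse c = √(a² + b²) = √(729 + 49) = √778 ≈ 27.8927
R = c/2 ≈ 27.8927/2 ≈ 13.9463

R = 13.95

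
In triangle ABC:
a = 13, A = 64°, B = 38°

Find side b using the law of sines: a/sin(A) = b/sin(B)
a/sin(A) = b/sin(B)  ⇒  b = a·sin(B)/sin(A) = 13·sin(38°)/sin(64°)
sin(38°) ≈ 0.615661, sin(64°) ≈ 0.898794
b ≈ 13·0.615661/0.898794 ≈ 8.0036/0.898794 ≈ 8.90482

b = 8.905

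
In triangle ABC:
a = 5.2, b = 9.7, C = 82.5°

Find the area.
Two sides and the included angle (SAS): A = ½·a·b·sin(C) = ½·5.2·9.7·sin(82.5°)
sin(82.5°) ≈ 0.991445
A ≈ ½·50.44·0.991445 = 25.22·0.991445 ≈ 25.0042

Area = 25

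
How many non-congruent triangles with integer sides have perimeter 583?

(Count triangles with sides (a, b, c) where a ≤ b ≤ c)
Let a ≤ b ≤ c with a + b + c = 583. The only binding inequality is a + b > c, i.e. 583 − c > c, so c < 583/2; and c ≥ 583/3 since c is the largest side.
So 195 ≤ c ≤ 291. For each c, b runs from ⌈(583 − c)/2⌉ up to c (then a = 583 − b − c satisfies 1 ≤ a ≤ b automatically), giving c − ⌈(583 − c)/2⌉ + 1 choices.
Summing over c: 2 + 3 + 5 + 6 + … + 144 + 146  (97 terms, c = 195, …, 291) = 7154
Check (closed form: nearest integer to p²/48 for even p, (p+3)²/48 for odd p): (583+3)²/48 = 586²/48 = 343396/48 ≈ 7154.08 → 7154

7154 triangles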